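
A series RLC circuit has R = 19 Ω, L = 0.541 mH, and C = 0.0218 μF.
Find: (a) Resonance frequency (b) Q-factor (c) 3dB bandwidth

Step 1 — Resonance: ω₀ = 1/√(LC) = 1/√(0.000541·2.18e-08) = 2.912e+05 rad/s.
Step 2 — f₀ = ω₀/(2π) = 4.634e+04 Hz.
Step 3 — Series Q: Q = ω₀L/R = 2.912e+05·0.000541/19 = 8.291.
Step 4 — Bandwidth: Δω = ω₀/Q = 3.512e+04 rad/s; BW = Δω/(2π) = 5590 Hz.

(a) f₀ = 4.634e+04 Hz  (b) Q = 8.291  (c) BW = 5590 Hz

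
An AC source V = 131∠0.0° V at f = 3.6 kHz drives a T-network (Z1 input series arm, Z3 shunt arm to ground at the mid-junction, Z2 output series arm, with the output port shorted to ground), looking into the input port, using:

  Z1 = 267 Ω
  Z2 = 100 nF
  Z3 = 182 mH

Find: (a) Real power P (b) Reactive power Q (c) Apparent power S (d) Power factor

Step 1 — Angular frequency: ω = 2π·f = 2π·3600 = 2.262e+04 rad/s.
Step 2 — Component impedances:
  Z1: Z = R = 267 Ω
  Z2: Z = 1/(jωC) = -j/(ω·C) = 0 - j442.1 Ω
  Z3: Z = jωL = j·2.262e+04·0.182 = 0 + j4117 Ω
Step 3 — With the output port shorted to ground, the output series arm Z2 runs from the junction to ground; the shunt arm Z3 also runs from the junction to ground. They appear in parallel: Z3 || Z2 = 0 - j495.3 Ω.
Step 4 — Series with input arm Z1: Z_in = Z1 + (Z3 || Z2) = 267 - j495.3 Ω = 562.7∠-61.7° Ω.
Step 5 — Source phasor: V = 131∠0.0° V = 131 V.
Step 6 — Current: I = V / Z = 0.1105 + j0.2049 A = 0.2328∠61.7° A.
Step 7 — Complex power: S = V·I* = 14.47 - j26.85 VA.
Step 8 — Real power: P = Re(S) = 14.47 W.
Step 9 — Reactive power: Q = Im(S) = -26.85 VAR.
Step 10 — Apparent power: |S| = 30.5 VA.
Step 11 — Power factor: PF = P/|S| = 0.4745 (leading).

(a) P = 14.47 W  (b) Q = -26.85 VAR  (c) S = 30.5 VA  (d) PF = 0.4745 (leading)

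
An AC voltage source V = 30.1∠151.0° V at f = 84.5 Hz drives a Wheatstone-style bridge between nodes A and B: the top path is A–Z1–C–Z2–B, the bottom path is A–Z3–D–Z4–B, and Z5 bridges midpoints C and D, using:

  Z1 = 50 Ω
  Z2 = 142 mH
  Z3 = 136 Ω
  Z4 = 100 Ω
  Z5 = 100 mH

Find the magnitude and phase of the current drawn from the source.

Step 1 — Angular frequency: ω = 2π·f = 2π·84.5 = 530.9 rad/s.
Step 2 — Component impedances:
  Z1: Z = R = 50 Ω
  Z2: Z = jωL = j·530.9·0.142 = 0 + j75.39 Ω
  Z3: Z = R = 136 Ω
  Z4: Z = R = 100 Ω
  Z5: Z = jωL = j·530.9·0.1 = 0 + j53.09 Ω
Step 3 — Bridge requires nodal analysis (the Z5 bridge couples midpoints C and D, so the two paths cannot be reduced to a simple series/parallel combination). Setting node B to ground and injecting 1 A at node A, the 3-node admittance system at A, C, D solves to V_A = Z_AB = 66 + j42.05 Ω = 78.26∠32.5° Ω.
Step 4 — Source phasor: V = 30.1∠151.0° V = -26.33 + j14.59 V.
Step 5 — Ohm's law: I = V / Z_total = (-26.33 + j14.59) / (66 + j42.05) = -0.1835 + j0.338 A.
Step 6 — Convert to polar: |I| = 0.3846 A, ∠I = 118.5°.

I = 0.3846∠118.5° A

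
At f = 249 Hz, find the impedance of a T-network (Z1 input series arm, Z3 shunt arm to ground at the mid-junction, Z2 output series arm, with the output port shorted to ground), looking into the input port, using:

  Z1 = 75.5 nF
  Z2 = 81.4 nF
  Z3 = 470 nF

Step 1 — Angular frequency: ω = 2π·f = 2π·249 = 1565 rad/s.
Step 2 — Component impedances:
  Z1: Z = 1/(jωC) = -j/(ω·C) = 0 - j8466 Ω
  Z2: Z = 1/(jωC) = -j/(ω·C) = 0 - j7852 Ω
  Z3: Z = 1/(jωC) = -j/(ω·C) = 0 - j1360 Ω
Step 3 — With the output port shorted to ground, the output series arm Z2 runs from the junction to ground; the shunt arm Z3 also runs from the junction to ground. They appear in parallel: Z3 || Z2 = 0 - j1159 Ω.
Step 4 — Series with input arm Z1: Z_in = Z1 + (Z3 || Z2) = 0 - j9625 Ω = 9625∠-90.0° Ω.

Z = 0 - j9625 Ω = 9625∠-90.0° Ω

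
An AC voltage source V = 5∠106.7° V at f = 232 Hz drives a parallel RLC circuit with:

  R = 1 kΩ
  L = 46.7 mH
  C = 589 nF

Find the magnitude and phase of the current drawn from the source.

Step 1 — Angular frequency: ω = 2π·f = 2π·232 = 1458 rad/s.
Step 2 — Component impedances:
  R: Z = R = 1000 Ω
  L: Z = jωL = j·1458·0.0467 = 0 + j68.07 Ω
  C: Z = 1/(jωC) = -j/(ω·C) = 0 - j1165 Ω
Step 3 — Parallel combination: 1/Z_total = 1/R + 1/L + 1/C; Z_total = 5.2 + j71.92 Ω = 72.11∠85.9° Ω.
Step 4 — Source phasor: V = 5∠106.7° V = -1.437 + j4.789 V.
Step 5 — Ohm's law: I = V / Z_total = (-1.437 + j4.789) / (5.2 + j71.92) = 0.0648 + j0.02466 A.
Step 6 — Convert to polar: |I| = 0.06934 A, ∠I = 20.8°.

I = 0.06934∠20.8° A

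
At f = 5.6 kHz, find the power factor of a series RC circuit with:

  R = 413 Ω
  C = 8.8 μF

Step 1 — Angular frequency: ω = 2π·f = 2π·5600 = 3.519e+04 rad/s.
Step 2 — Component impedances:
  R: Z = R = 413 Ω
  C: Z = 1/(jωC) = -j/(ω·C) = 0 - j3.23 Ω
Step 3 — Series combination: Z_total = R + C = 413 - j3.23 Ω = 413∠-0.4° Ω.
Step 4 — Power factor: PF = cos(φ) = Re(Z)/|Z| = 413/413 = 1.
Step 5 — Type: Im(Z) = -3.23 ⇒ leading (phase φ = -0.4°).

PF = 1 (leading, φ = -0.4°)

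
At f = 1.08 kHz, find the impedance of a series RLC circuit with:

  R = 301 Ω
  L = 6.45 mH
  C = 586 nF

Step 1 — Angular frequency: ω = 2π·f = 2π·1080 = 6786 rad/s.
Step 2 — Component impedances:
  R: Z = R = 301 Ω
  L: Z = jωL = j·6786·0.00645 = 0 + j43.77 Ω
  C: Z = 1/(jωC) = -j/(ω·C) = 0 - j251.5 Ω
Step 3 — Series combination: Z_total = R + L + C = 301 - j207.7 Ω = 365.7∠-34.6° Ω.

Z = 301 - j207.7 Ω = 365.7∠-34.6° Ω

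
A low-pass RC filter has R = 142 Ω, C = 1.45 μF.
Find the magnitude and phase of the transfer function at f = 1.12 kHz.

Step 1 — Angular frequency: ω = 2π·1120 = 7037 rad/s.
Step 2 — Transfer function: H(jω) = 1/(1 + jωRC).
Step 3 — Denominator: 1 + jωRC = 1 + j·7037·142·1.45e-06 = 1 + j1.449.
Step 4 — H = 0.3226 - j0.4675.
Step 5 — Magnitude: |H| = 0.568 (-4.9 dB); phase: φ = -55.4°.

|H| = 0.568 (-4.9 dB), φ = -55.4°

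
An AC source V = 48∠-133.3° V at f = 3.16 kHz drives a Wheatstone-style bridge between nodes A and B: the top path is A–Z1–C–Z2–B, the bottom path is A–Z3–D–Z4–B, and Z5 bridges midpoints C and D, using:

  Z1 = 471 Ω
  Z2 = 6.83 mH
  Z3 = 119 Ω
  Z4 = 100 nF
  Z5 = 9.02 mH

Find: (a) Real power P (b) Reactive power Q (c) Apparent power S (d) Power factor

Step 1 — Angular frequency: ω = 2π·f = 2π·3160 = 1.985e+04 rad/s.
Step 2 — Component impedances:
  Z1: Z = R = 471 Ω
  Z2: Z = jωL = j·1.985e+04·0.00683 = 0 + j135.6 Ω
  Z3: Z = R = 119 Ω
  Z4: Z = 1/(jωC) = -j/(ω·C) = 0 - j503.7 Ω
  Z5: Z = jωL = j·1.985e+04·0.00902 = 0 + j179.1 Ω
Step 3 — Bridge requires nodal analysis (the Z5 bridge couples midpoints C and D, so the two paths cannot be reduced to a simple series/parallel combination). Setting node B to ground and injecting 1 A at node A, the 3-node admittance system at A, C, D solves to V_A = Z_AB = 303 + j537.4 Ω = 617∠60.6° Ω.
Step 4 — Source phasor: V = 48∠-133.3° V = -32.92 - j34.93 V.
Step 5 — Current: I = V / Z = -0.07552 + j0.01867 A = 0.0778∠166.1° A.
Step 6 — Complex power: S = V·I* = 1.834 + j3.253 VA.
Step 7 — Real power: P = Re(S) = 1.834 W.
Step 8 — Reactive power: Q = Im(S) = 3.253 VAR.
Step 9 — Apparent power: |S| = 3.734 VA.
Step 10 — Power factor: PF = P/|S| = 0.4912 (lagging).

(a) P = 1.834 W  (b) Q = 3.253 VAR  (c) S = 3.734 VA  (d) PF = 0.4912 (lagging)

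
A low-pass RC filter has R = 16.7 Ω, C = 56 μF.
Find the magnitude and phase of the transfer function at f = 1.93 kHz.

Step 1 — Angular frequency: ω = 2π·1930 = 1.213e+04 rad/s.
Step 2 — Transfer function: H(jω) = 1/(1 + jωRC).
Step 3 — Denominator: 1 + jωRC = 1 + j·1.213e+04·16.7·5.6e-05 = 1 + j11.34.
Step 4 — H = 0.007715 - j0.0875.
Step 5 — Magnitude: |H| = 0.08784 (-21.1 dB); phase: φ = -85.0°.

|H| = 0.08784 (-21.1 dB), φ = -85.0°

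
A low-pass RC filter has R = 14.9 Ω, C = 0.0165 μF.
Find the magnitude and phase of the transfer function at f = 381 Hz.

Step 1 — Angular frequency: ω = 2π·381 = 2394 rad/s.
Step 2 — Transfer function: H(jω) = 1/(1 + jωRC).
Step 3 — Denominator: 1 + jωRC = 1 + j·2394·14.9·1.65e-08 = 1 + j0.0005885.
Step 4 — H = 1 - j0.0005885.
Step 5 — Magnitude: |H| = 1 (-0.0 dB); phase: φ = -0.0°.

|H| = 1 (-0.0 dB), φ = -0.0°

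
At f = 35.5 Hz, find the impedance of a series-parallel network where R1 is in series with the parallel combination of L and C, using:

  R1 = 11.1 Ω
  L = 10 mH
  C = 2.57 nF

Step 1 — Angular frequency: ω = 2π·f = 2π·35.5 = 223.1 rad/s.
Step 2 — Component impedances:
  R1: Z = R = 11.1 Ω
  L: Z = jωL = j·223.1·0.01 = 0 + j2.231 Ω
  C: Z = 1/(jωC) = -j/(ω·C) = 0 - j1.744e+06 Ω
Step 3 — Parallel branch: L || C = 1/(1/L + 1/C) = 0 + j2.231 Ω.
Step 4 — Series with R1: Z_total = R1 + (L || C) = 11.1 + j2.231 Ω = 11.32∠11.4° Ω.

Z = 11.1 + j2.231 Ω = 11.32∠11.4° Ω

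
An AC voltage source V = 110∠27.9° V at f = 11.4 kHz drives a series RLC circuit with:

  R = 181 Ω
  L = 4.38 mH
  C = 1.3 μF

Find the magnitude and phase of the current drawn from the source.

Step 1 — Angular frequency: ω = 2π·f = 2π·1.14e+04 = 7.163e+04 rad/s.
Step 2 — Component impedances:
  R: Z = R = 181 Ω
  L: Z = jωL = j·7.163e+04·0.00438 = 0 + j313.7 Ω
  C: Z = 1/(jωC) = -j/(ω·C) = 0 - j10.74 Ω
Step 3 — Series combination: Z_total = R + L + C = 181 + j303 Ω = 352.9∠59.1° Ω.
Step 4 — Source phasor: V = 110∠27.9° V = 97.21 + j51.47 V.
Step 5 — Ohm's law: I = V / Z_total = (97.21 + j51.47) / (181 + j303) = 0.2665 - j0.1617 A.
Step 6 — Convert to polar: |I| = 0.3117 A, ∠I = -31.2°.

I = 0.3117∠-31.2° A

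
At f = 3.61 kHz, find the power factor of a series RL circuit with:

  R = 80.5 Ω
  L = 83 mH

Step 1 — Angular frequency: ω = 2π·f = 2π·3610 = 2.268e+04 rad/s.
Step 2 — Component impedances:
  R: Z = R = 80.5 Ω
  L: Z = jωL = j·2.268e+04·0.083 = 0 + j1883 Ω
Step 3 — Series combination: Z_total = R + L = 80.5 + j1883 Ω = 1884∠87.6° Ω.
Step 4 — Power factor: PF = cos(φ) = Re(Z)/|Z| = 80.5/1884.4 = 0.04272.
Step 5 — Type: Im(Z) = 1883 ⇒ lagging (phase φ = 87.6°).

PF = 0.04272 (lagging, φ = 87.6°)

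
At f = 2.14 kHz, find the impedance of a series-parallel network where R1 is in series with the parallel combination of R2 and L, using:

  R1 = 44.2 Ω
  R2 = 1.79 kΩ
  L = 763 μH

Step 1 — Angular frequency: ω = 2π·f = 2π·2140 = 1.345e+04 rad/s.
Step 2 — Component impedances:
  R1: Z = R = 44.2 Ω
  R2: Z = R = 1790 Ω
  L: Z = jωL = j·1.345e+04·0.000763 = 0 + j10.26 Ω
Step 3 — Parallel branch: R2 || L = 1/(1/R2 + 1/L) = 0.0588 + j10.26 Ω.
Step 4 — Series with R1: Z_total = R1 + (R2 || L) = 44.26 + j10.26 Ω = 45.43∠13.1° Ω.

Z = 44.26 + j10.26 Ω = 45.43∠13.1° Ω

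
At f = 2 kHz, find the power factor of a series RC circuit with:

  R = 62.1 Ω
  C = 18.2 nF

Step 1 — Angular frequency: ω = 2π·f = 2π·2000 = 1.257e+04 rad/s.
Step 2 — Component impedances:
  R: Z = R = 62.1 Ω
  C: Z = 1/(jωC) = -j/(ω·C) = 0 - j4372 Ω
Step 3 — Series combination: Z_total = R + C = 62.1 - j4372 Ω = 4373∠-89.2° Ω.
Step 4 — Power factor: PF = cos(φ) = Re(Z)/|Z| = 62.1/4373 = 0.0142.
Step 5 — Type: Im(Z) = -4372 ⇒ leading (phase φ = -89.2°).

PF = 0.0142 (leading, φ = -89.2°)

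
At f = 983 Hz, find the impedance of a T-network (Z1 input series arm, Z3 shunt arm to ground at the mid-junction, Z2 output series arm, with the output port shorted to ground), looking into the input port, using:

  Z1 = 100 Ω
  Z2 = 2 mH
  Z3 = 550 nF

Step 1 — Angular frequency: ω = 2π·f = 2π·983 = 6176 rad/s.
Step 2 — Component impedances:
  Z1: Z = R = 100 Ω
  Z2: Z = jωL = j·6176·0.002 = 0 + j12.35 Ω
  Z3: Z = 1/(jωC) = -j/(ω·C) = 0 - j294.4 Ω
Step 3 — With the output port shorted to ground, the output series arm Z2 runs from the junction to ground; the shunt arm Z3 also runs from the junction to ground. They appear in parallel: Z3 || Z2 = 0 + j12.89 Ω.
Step 4 — Series with input arm Z1: Z_in = Z1 + (Z3 || Z2) = 100 + j12.89 Ω = 100.8∠7.3° Ω.

Z = 100 + j12.89 Ω = 100.8∠7.3° Ω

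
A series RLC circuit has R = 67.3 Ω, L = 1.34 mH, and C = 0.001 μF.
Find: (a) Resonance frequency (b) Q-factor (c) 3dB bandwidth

Step 1 — Resonance condition Im(Z)=0 gives ω₀ = 1/√(LC).
Step 2 — ω₀ = 1/√(0.00134·1e-09) = 8.639e+05 rad/s.
Step 3 — f₀ = ω₀/(2π) = 1.375e+05 Hz.
Step 4 — Series Q: Q = ω₀L/R = 8.639e+05·0.00134/67.3 = 17.2.
Step 5 — 3dB bandwidth: Δω = ω₀/Q = 5.022e+04 rad/s; BW = Δω/(2π) = 7993 Hz.

(a) f₀ = 1.375e+05 Hz  (b) Q = 17.2  (c) BW = 7993 Hz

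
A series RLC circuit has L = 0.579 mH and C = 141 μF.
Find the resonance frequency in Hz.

Step 1 — Resonance condition Im(Z)=0 gives ω₀ = 1/√(LC).
Step 2 — ω₀ = 1/√(0.000579·0.000141) = 3500 rad/s.
Step 3 — f₀ = ω₀/(2π) = 557 Hz.

f₀ = 557 Hz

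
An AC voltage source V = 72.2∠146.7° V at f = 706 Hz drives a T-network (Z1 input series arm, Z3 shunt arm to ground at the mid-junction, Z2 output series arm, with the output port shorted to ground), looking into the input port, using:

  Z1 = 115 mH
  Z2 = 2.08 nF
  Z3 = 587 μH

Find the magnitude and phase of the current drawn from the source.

Step 1 — Angular frequency: ω = 2π·f = 2π·706 = 4436 rad/s.
Step 2 — Component impedances:
  Z1: Z = jωL = j·4436·0.115 = 0 + j510.1 Ω
  Z2: Z = 1/(jωC) = -j/(ω·C) = 0 - j1.084e+05 Ω
  Z3: Z = jωL = j·4436·0.000587 = 0 + j2.604 Ω
Step 3 — With the output port shorted to ground, the output series arm Z2 runs from the junction to ground; the shunt arm Z3 also runs from the junction to ground. They appear in parallel: Z3 || Z2 = 0 + j2.604 Ω.
Step 4 — Series with input arm Z1: Z_in = Z1 + (Z3 || Z2) = 0 + j512.7 Ω = 512.7∠90.0° Ω.
Step 5 — Source phasor: V = 72.2∠146.7° V = -60.35 + j39.64 V.
Step 6 — Ohm's law: I = V / Z_total = (-60.35 + j39.64) / (0 + j512.7) = 0.07731 + j0.1177 A.
Step 7 — Convert to polar: |I| = 0.1408 A, ∠I = 56.7°.

I = 0.1408∠56.7° A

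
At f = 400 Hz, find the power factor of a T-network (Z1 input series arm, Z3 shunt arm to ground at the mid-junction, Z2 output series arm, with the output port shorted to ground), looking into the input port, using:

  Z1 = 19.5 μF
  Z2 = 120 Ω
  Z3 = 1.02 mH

Step 1 — Angular frequency: ω = 2π·f = 2π·400 = 2513 rad/s.
Step 2 — Component impedances:
  Z1: Z = 1/(jωC) = -j/(ω·C) = 0 - j20.4 Ω
  Z2: Z = R = 120 Ω
  Z3: Z = jωL = j·2513·0.00102 = 0 + j2.564 Ω
Step 3 — With the output port shorted to ground, the output series arm Z2 runs from the junction to ground; the shunt arm Z3 also runs from the junction to ground. They appear in parallel: Z3 || Z2 = 0.05474 + j2.562 Ω.
Step 4 — Series with input arm Z1: Z_in = Z1 + (Z3 || Z2) = 0.05474 - j17.84 Ω = 17.84∠-89.8° Ω.
Step 5 — Power factor: PF = cos(φ) = Re(Z)/|Z| = 0.05474/17.84 = 0.003068.
Step 6 — Type: Im(Z) = -17.84 ⇒ leading (phase φ = -89.8°).

PF = 0.003068 (leading, φ = -89.8°)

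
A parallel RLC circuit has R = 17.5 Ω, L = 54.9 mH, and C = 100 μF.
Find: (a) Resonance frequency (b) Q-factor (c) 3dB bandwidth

Step 1 — Resonance: ω₀ = 1/√(LC) = 1/√(0.0549·0.0001) = 426.8 rad/s.
Step 2 — f₀ = ω₀/(2π) = 67.93 Hz.
Step 3 — Parallel Q: Q = R/(ω₀L) = 17.5/(426.8·0.0549) = 0.7469.
Step 4 — Bandwidth: Δω = ω₀/Q = 571.4 rad/s; BW = Δω/(2π) = 90.95 Hz.

(a) f₀ = 67.93 Hz  (b) Q = 0.7469  (c) BW = 90.95 Hz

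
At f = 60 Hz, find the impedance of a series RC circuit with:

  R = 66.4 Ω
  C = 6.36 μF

Step 1 — Angular frequency: ω = 2π·f = 2π·60 = 377 rad/s.
Step 2 — Component impedances:
  R: Z = R = 66.4 Ω
  C: Z = 1/(jωC) = -j/(ω·C) = 0 - j417.1 Ω
Step 3 — Series combination: Z_total = R + C = 66.4 - j417.1 Ω = 422.3∠-81.0° Ω.

Z = 66.4 - j417.1 Ω = 422.3∠-81.0° Ω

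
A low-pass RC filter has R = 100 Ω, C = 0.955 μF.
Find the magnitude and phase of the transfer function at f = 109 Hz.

Step 1 — Angular frequency: ω = 2π·109 = 684.9 rad/s.
Step 2 — Transfer function: H(jω) = 1/(1 + jωRC).
Step 3 — Denominator: 1 + jωRC = 1 + j·684.9·100·9.55e-07 = 1 + j0.0654.
Step 4 — H = 0.9957 - j0.06513.
Step 5 — Magnitude: |H| = 0.9979 (-0.0 dB); phase: φ = -3.7°.

|H| = 0.9979 (-0.0 dB), φ = -3.7°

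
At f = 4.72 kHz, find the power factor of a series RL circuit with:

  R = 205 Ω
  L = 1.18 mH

Step 1 — Angular frequency: ω = 2π·f = 2π·4720 = 2.966e+04 rad/s.
Step 2 — Component impedances:
  R: Z = R = 205 Ω
  L: Z = jωL = j·2.966e+04·0.00118 = 0 + j34.99 Ω
Step 3 — Series combination: Z_total = R + L = 205 + j34.99 Ω = 208∠9.7° Ω.
Step 4 — Power factor: PF = cos(φ) = Re(Z)/|Z| = 205/207.97 = 0.9857.
Step 5 — Type: Im(Z) = 34.99 ⇒ lagging (phase φ = 9.7°).

PF = 0.9857 (lagging, φ = 9.7°)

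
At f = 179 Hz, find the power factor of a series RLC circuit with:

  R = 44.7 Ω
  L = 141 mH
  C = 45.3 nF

Step 1 — Angular frequency: ω = 2π·f = 2π·179 = 1125 rad/s.
Step 2 — Component impedances:
  R: Z = R = 44.7 Ω
  L: Z = jωL = j·1125·0.141 = 0 + j158.6 Ω
  C: Z = 1/(jωC) = -j/(ω·C) = 0 - j1.963e+04 Ω
Step 3 — Series combination: Z_total = R + L + C = 44.7 - j1.947e+04 Ω = 1.947e+04∠-89.9° Ω.
Step 4 — Power factor: PF = cos(φ) = Re(Z)/|Z| = 44.7/1.947e+04 = 0.002296.
Step 5 — Type: Im(Z) = -1.947e+04 ⇒ leading (phase φ = -89.9°).

PF = 0.002296 (leading, φ = -89.9°)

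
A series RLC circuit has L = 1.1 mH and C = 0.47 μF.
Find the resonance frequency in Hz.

Step 1 — Resonance condition Im(Z)=0 gives ω₀ = 1/√(LC).
Step 2 — ω₀ = 1/√(0.0011·4.7e-07) = 4.398e+04 rad/s.
Step 3 — f₀ = ω₀/(2π) = 7000 Hz.

f₀ = 7000 Hz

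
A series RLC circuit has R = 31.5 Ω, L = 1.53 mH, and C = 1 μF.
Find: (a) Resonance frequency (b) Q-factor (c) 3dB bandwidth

Step 1 — Resonance condition Im(Z)=0 gives ω₀ = 1/√(LC).
Step 2 — ω₀ = 1/√(0.00153·1e-06) = 2.557e+04 rad/s.
Step 3 — f₀ = ω₀/(2π) = 4069 Hz.
Step 4 — Series Q: Q = ω₀L/R = 2.557e+04·0.00153/31.5 = 1.242.
Step 5 — 3dB bandwidth: Δω = ω₀/Q = 2.059e+04 rad/s; BW = Δω/(2π) = 3277 Hz.

(a) f₀ = 4069 Hz  (b) Q = 1.242  (c) BW = 3277 Hz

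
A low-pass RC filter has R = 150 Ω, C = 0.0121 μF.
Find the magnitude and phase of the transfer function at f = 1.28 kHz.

Step 1 — Angular frequency: ω = 2π·1280 = 8042 rad/s.
Step 2 — Transfer function: H(jω) = 1/(1 + jωRC).
Step 3 — Denominator: 1 + jωRC = 1 + j·8042·150·1.21e-08 = 1 + j0.0146.
Step 4 — H = 0.9998 - j0.01459.
Step 5 — Magnitude: |H| = 0.9999 (-0.0 dB); phase: φ = -0.8°.

|H| = 0.9999 (-0.0 dB), φ = -0.8°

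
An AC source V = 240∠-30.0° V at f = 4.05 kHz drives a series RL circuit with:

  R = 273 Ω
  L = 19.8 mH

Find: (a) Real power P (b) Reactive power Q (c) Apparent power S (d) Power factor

Step 1 — Angular frequency: ω = 2π·f = 2π·4050 = 2.545e+04 rad/s.
Step 2 — Component impedances:
  R: Z = R = 273 Ω
  L: Z = jωL = j·2.545e+04·0.0198 = 0 + j503.8 Ω
Step 3 — Series combination: Z_total = R + L = 273 + j503.8 Ω = 573.1∠61.5° Ω.
Step 4 — Source phasor: V = 240∠-30.0° V = 207.8 - j120 V.
Step 5 — Current: I = V / Z = -0.01133 - j0.4187 A = 0.4188∠-91.5° A.
Step 6 — Complex power: S = V·I* = 47.88 + j88.37 VA.
Step 7 — Real power: P = Re(S) = 47.88 W.
Step 8 — Reactive power: Q = Im(S) = 88.37 VAR.
Step 9 — Apparent power: |S| = 100.5 VA.
Step 10 — Power factor: PF = P/|S| = 0.4764 (lagging).

(a) P = 47.88 W  (b) Q = 88.37 VAR  (c) S = 100.5 VA  (d) PF = 0.4764 (lagging)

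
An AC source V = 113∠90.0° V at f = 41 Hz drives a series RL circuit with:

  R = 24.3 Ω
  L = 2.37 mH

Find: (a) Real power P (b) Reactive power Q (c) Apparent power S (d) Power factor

Step 1 — Angular frequency: ω = 2π·f = 2π·41 = 257.6 rad/s.
Step 2 — Component impedances:
  R: Z = R = 24.3 Ω
  L: Z = jωL = j·257.6·0.00237 = 0 + j0.6105 Ω
Step 3 — Series combination: Z_total = R + L = 24.3 + j0.6105 Ω = 24.31∠1.4° Ω.
Step 4 — Source phasor: V = 113∠90.0° V = 0 + j113 V.
Step 5 — Current: I = V / Z = 0.1168 + j4.647 A = 4.649∠88.6° A.
Step 6 — Complex power: S = V·I* = 525.1 + j13.19 VA.
Step 7 — Real power: P = Re(S) = 525.1 W.
Step 8 — Reactive power: Q = Im(S) = 13.19 VAR.
Step 9 — Apparent power: |S| = 525.3 VA.
Step 10 — Power factor: PF = P/|S| = 0.9997 (lagging).

(a) P = 525.1 W  (b) Q = 13.19 VAR  (c) S = 525.3 VA  (d) PF = 0.9997 (lagging)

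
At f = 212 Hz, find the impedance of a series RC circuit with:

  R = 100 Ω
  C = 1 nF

Step 1 — Angular frequency: ω = 2π·f = 2π·212 = 1332 rad/s.
Step 2 — Component impedances:
  R: Z = R = 100 Ω
  C: Z = 1/(jωC) = -j/(ω·C) = 0 - j7.507e+05 Ω
Step 3 — Series combination: Z_total = R + C = 100 - j7.507e+05 Ω = 7.507e+05∠-90.0° Ω.

Z = 100 - j7.507e+05 Ω = 7.507e+05∠-90.0° Ω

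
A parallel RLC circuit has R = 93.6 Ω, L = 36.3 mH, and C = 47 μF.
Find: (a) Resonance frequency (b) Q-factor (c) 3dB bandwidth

Step 1 — Resonance: ω₀ = 1/√(LC) = 1/√(0.0363·4.7e-05) = 765.6 rad/s.
Step 2 — f₀ = ω₀/(2π) = 121.8 Hz.
Step 3 — Parallel Q: Q = R/(ω₀L) = 93.6/(765.6·0.0363) = 3.368.
Step 4 — Bandwidth: Δω = ω₀/Q = 227.3 rad/s; BW = Δω/(2π) = 36.18 Hz.

(a) f₀ = 121.8 Hz  (b) Q = 3.368  (c) BW = 36.18 Hz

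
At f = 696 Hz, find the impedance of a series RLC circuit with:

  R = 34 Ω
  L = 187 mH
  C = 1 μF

Step 1 — Angular frequency: ω = 2π·f = 2π·696 = 4373 rad/s.
Step 2 — Component impedances:
  R: Z = R = 34 Ω
  L: Z = jωL = j·4373·0.187 = 0 + j817.8 Ω
  C: Z = 1/(jωC) = -j/(ω·C) = 0 - j228.7 Ω
Step 3 — Series combination: Z_total = R + L + C = 34 + j589.1 Ω = 590.1∠86.7° Ω.

Z = 34 + j589.1 Ω = 590.1∠86.7° Ω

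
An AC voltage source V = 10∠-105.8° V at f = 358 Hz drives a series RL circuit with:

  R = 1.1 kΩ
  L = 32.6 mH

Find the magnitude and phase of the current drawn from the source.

Step 1 — Angular frequency: ω = 2π·f = 2π·358 = 2249 rad/s.
Step 2 — Component impedances:
  R: Z = R = 1100 Ω
  L: Z = jωL = j·2249·0.0326 = 0 + j73.33 Ω
Step 3 — Series combination: Z_total = R + L = 1100 + j73.33 Ω = 1102∠3.8° Ω.
Step 4 — Source phasor: V = 10∠-105.8° V = -2.723 - j9.622 V.
Step 5 — Ohm's law: I = V / Z_total = (-2.723 - j9.622) / (1100 + j73.33) = -0.003045 - j0.008544 A.
Step 6 — Convert to polar: |I| = 0.009071 A, ∠I = -109.6°.

I = 0.009071∠-109.6° A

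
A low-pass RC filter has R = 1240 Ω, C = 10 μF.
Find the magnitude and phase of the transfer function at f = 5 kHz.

Step 1 — Angular frequency: ω = 2π·5000 = 3.142e+04 rad/s.
Step 2 — Transfer function: H(jω) = 1/(1 + jωRC).
Step 3 — Denominator: 1 + jωRC = 1 + j·3.142e+04·1240·1e-05 = 1 + j389.6.
Step 4 — H = 6.59e-06 - j0.002567.
Step 5 — Magnitude: |H| = 0.002567 (-51.8 dB); phase: φ = -89.9°.

|H| = 0.002567 (-51.8 dB), φ = -89.9°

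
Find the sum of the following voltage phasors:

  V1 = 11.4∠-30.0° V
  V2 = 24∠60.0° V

Step 1 — Convert each phasor to rectangular form:
  V1 = 11.4·(cos(-30.0°) + j·sin(-30.0°)) = 9.873 - j5.7 V
  V2 = 24·(cos(60.0°) + j·sin(60.0°)) = 12 + j20.78 V
Step 2 — Sum components: V_total = 21.87 + j15.08 V.
Step 3 — Convert to polar: |V_total| = 26.57 V, ∠V_total = 34.6°.

V_total = 26.57∠34.6° V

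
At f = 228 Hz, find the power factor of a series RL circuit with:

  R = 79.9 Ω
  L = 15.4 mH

Step 1 — Angular frequency: ω = 2π·f = 2π·228 = 1433 rad/s.
Step 2 — Component impedances:
  R: Z = R = 79.9 Ω
  L: Z = jωL = j·1433·0.0154 = 0 + j22.06 Ω
Step 3 — Series combination: Z_total = R + L = 79.9 + j22.06 Ω = 82.89∠15.4° Ω.
Step 4 — Power factor: PF = cos(φ) = Re(Z)/|Z| = 79.9/82.89 = 0.9639.
Step 5 — Type: Im(Z) = 22.06 ⇒ lagging (phase φ = 15.4°).

PF = 0.9639 (lagging, φ = 15.4°)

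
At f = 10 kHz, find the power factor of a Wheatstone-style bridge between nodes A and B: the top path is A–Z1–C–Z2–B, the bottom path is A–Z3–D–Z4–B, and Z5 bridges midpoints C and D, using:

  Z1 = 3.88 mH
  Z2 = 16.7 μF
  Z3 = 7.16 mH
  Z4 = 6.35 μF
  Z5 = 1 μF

Step 1 — Angular frequency: ω = 2π·f = 2π·1e+04 = 6.283e+04 rad/s.
Step 2 — Component impedances:
  Z1: Z = jωL = j·6.283e+04·0.00388 = 0 + j243.8 Ω
  Z2: Z = 1/(jωC) = -j/(ω·C) = 0 - j0.953 Ω
  Z3: Z = jωL = j·6.283e+04·0.00716 = 0 + j449.9 Ω
  Z4: Z = 1/(jωC) = -j/(ω·C) = 0 - j2.506 Ω
  Z5: Z = 1/(jωC) = -j/(ω·C) = 0 - j15.92 Ω
Step 3 — Bridge requires nodal analysis (the Z5 bridge couples midpoints C and D, so the two paths cannot be reduced to a simple series/parallel combination). Setting node B to ground and injecting 1 A at node A, the 3-node admittance system at A, C, D solves to V_A = Z_AB = 0 + j157.4 Ω = 157.4∠90.0° Ω.
Step 4 — Power factor: PF = cos(φ) = Re(Z)/|Z| = 0/157.4 = 0.
Step 5 — Type: Im(Z) = 157.4 ⇒ lagging (phase φ = 90.0°).

PF = 0 (lagging, φ = 90.0°)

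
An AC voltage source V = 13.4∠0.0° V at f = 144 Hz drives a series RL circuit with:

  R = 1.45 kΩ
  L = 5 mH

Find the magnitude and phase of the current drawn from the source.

Step 1 — Angular frequency: ω = 2π·f = 2π·144 = 904.8 rad/s.
Step 2 — Component impedances:
  R: Z = R = 1450 Ω
  L: Z = jωL = j·904.8·0.005 = 0 + j4.524 Ω
Step 3 — Series combination: Z_total = R + L = 1450 + j4.524 Ω = 1450∠0.2° Ω.
Step 4 — Source phasor: V = 13.4∠0.0° V = 13.4 V.
Step 5 — Ohm's law: I = V / Z_total = (13.4) / (1450 + j4.524) = 0.009241 - j2.883e-05 A.
Step 6 — Convert to polar: |I| = 0.009241 A, ∠I = -0.2°.

I = 0.009241∠-0.2° A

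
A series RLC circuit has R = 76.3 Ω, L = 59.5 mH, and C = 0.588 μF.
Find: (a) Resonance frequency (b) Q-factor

Step 1 — Resonance condition Im(Z)=0 gives ω₀ = 1/√(LC).
Step 2 — ω₀ = 1/√(0.0595·5.88e-07) = 5346 rad/s.
Step 3 — f₀ = ω₀/(2π) = 850.9 Hz.
Step 4 — Series Q: Q = ω₀L/R = 5346·0.0595/76.3 = 4.169.

(a) f₀ = 850.9 Hz  (b) Q = 4.169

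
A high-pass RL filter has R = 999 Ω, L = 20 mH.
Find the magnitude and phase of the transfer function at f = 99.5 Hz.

Step 1 — Angular frequency: ω = 2π·99.5 = 625.2 rad/s.
Step 2 — Transfer function: H(jω) = jωL/(R + jωL).
Step 3 — Numerator jωL = j·12.5; denominator R + jωL = 999 + j12.5.
Step 4 — H = 0.0001566 + j0.01251.
Step 5 — Magnitude: |H| = 0.01252 (-38.1 dB); phase: φ = 89.3°.

|H| = 0.01252 (-38.1 dB), φ = 89.3°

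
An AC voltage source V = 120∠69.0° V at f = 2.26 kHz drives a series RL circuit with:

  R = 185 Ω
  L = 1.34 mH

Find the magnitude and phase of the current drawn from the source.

Step 1 — Angular frequency: ω = 2π·f = 2π·2260 = 1.42e+04 rad/s.
Step 2 — Component impedances:
  R: Z = R = 185 Ω
  L: Z = jωL = j·1.42e+04·0.00134 = 0 + j19.03 Ω
Step 3 — Series combination: Z_total = R + L = 185 + j19.03 Ω = 186∠5.9° Ω.
Step 4 — Source phasor: V = 120∠69.0° V = 43 + j112 V.
Step 5 — Ohm's law: I = V / Z_total = (43 + j112) / (185 + j19.03) = 0.2917 + j0.5756 A.
Step 6 — Convert to polar: |I| = 0.6452 A, ∠I = 63.1°.

I = 0.6452∠63.1° A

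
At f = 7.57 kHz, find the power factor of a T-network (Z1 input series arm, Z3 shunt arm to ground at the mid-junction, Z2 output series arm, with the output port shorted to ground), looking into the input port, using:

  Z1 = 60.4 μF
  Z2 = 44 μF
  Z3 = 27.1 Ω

Step 1 — Angular frequency: ω = 2π·f = 2π·7570 = 4.756e+04 rad/s.
Step 2 — Component impedances:
  Z1: Z = 1/(jωC) = -j/(ω·C) = 0 - j0.3481 Ω
  Z2: Z = 1/(jωC) = -j/(ω·C) = 0 - j0.4778 Ω
  Z3: Z = R = 27.1 Ω
Step 3 — With the output port shorted to ground, the output series arm Z2 runs from the junction to ground; the shunt arm Z3 also runs from the junction to ground. They appear in parallel: Z3 || Z2 = 0.008422 - j0.4777 Ω.
Step 4 — Series with input arm Z1: Z_in = Z1 + (Z3 || Z2) = 0.008422 - j0.8258 Ω = 0.8258∠-89.4° Ω.
Step 5 — Power factor: PF = cos(φ) = Re(Z)/|Z| = 0.008422/0.8258 = 0.0102.
Step 6 — Type: Im(Z) = -0.8258 ⇒ leading (phase φ = -89.4°).

PF = 0.0102 (leading, φ = -89.4°)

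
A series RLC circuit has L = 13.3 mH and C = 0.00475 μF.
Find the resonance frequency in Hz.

Step 1 — Resonance condition Im(Z)=0 gives ω₀ = 1/√(LC).
Step 2 — ω₀ = 1/√(0.0133·4.75e-09) = 1.258e+05 rad/s.
Step 3 — f₀ = ω₀/(2π) = 2.002e+04 Hz.

f₀ = 2.002e+04 Hz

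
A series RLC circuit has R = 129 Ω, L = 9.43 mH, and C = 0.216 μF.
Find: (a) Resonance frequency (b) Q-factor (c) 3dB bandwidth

Step 1 — Resonance: ω₀ = 1/√(LC) = 1/√(0.00943·2.16e-07) = 2.216e+04 rad/s.
Step 2 — f₀ = ω₀/(2π) = 3526 Hz.
Step 3 — Series Q: Q = ω₀L/R = 2.216e+04·0.00943/129 = 1.62.
Step 4 — Bandwidth: Δω = ω₀/Q = 1.368e+04 rad/s; BW = Δω/(2π) = 2177 Hz.

(a) f₀ = 3526 Hz  (b) Q = 1.62  (c) BW = 2177 Hz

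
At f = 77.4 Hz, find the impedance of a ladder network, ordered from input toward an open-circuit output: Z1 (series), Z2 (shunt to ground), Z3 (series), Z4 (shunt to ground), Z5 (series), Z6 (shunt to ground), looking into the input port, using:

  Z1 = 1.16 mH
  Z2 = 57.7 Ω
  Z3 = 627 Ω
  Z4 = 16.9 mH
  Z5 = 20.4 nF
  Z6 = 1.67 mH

Step 1 — Angular frequency: ω = 2π·f = 2π·77.4 = 486.3 rad/s.
Step 2 — Component impedances:
  Z1: Z = jωL = j·486.3·0.00116 = 0 + j0.5641 Ω
  Z2: Z = R = 57.7 Ω
  Z3: Z = R = 627 Ω
  Z4: Z = jωL = j·486.3·0.0169 = 0 + j8.219 Ω
  Z5: Z = 1/(jωC) = -j/(ω·C) = 0 - j1.008e+05 Ω
  Z6: Z = jωL = j·486.3·0.00167 = 0 + j0.8122 Ω
Step 3 — Ladder network (open output): work backward from the far end, alternating series and parallel combinations. Z_in = 52.84 + j0.6225 Ω = 52.84∠0.7° Ω.

Z = 52.84 + j0.6225 Ω = 52.84∠0.7° Ω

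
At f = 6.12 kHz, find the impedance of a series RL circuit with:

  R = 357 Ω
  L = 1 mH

Step 1 — Angular frequency: ω = 2π·f = 2π·6120 = 3.845e+04 rad/s.
Step 2 — Component impedances:
  R: Z = R = 357 Ω
  L: Z = jωL = j·3.845e+04·0.001 = 0 + j38.45 Ω
Step 3 — Series combination: Z_total = R + L = 357 + j38.45 Ω = 359.1∠6.1° Ω.

Z = 357 + j38.45 Ω = 359.1∠6.1° Ω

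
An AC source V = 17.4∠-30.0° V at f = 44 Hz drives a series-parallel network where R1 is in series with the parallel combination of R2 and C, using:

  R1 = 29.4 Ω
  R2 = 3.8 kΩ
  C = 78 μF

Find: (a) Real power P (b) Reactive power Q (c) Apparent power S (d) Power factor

Step 1 — Angular frequency: ω = 2π·f = 2π·44 = 276.5 rad/s.
Step 2 — Component impedances:
  R1: Z = R = 29.4 Ω
  R2: Z = R = 3800 Ω
  C: Z = 1/(jωC) = -j/(ω·C) = 0 - j46.37 Ω
Step 3 — Parallel branch: R2 || C = 1/(1/R2 + 1/C) = 0.5658 - j46.37 Ω.
Step 4 — Series with R1: Z_total = R1 + (R2 || C) = 29.97 - j46.37 Ω = 55.21∠-57.1° Ω.
Step 5 — Source phasor: V = 17.4∠-30.0° V = 15.07 - j8.7 V.
Step 6 — Current: I = V / Z = 0.2805 + j0.1437 A = 0.3152∠27.1° A.
Step 7 — Complex power: S = V·I* = 2.977 - j4.606 VA.
Step 8 — Real power: P = Re(S) = 2.977 W.
Step 9 — Reactive power: Q = Im(S) = -4.606 VAR.
Step 10 — Apparent power: |S| = 5.484 VA.
Step 11 — Power factor: PF = P/|S| = 0.5428 (leading).

(a) P = 2.977 W  (b) Q = -4.606 VAR  (c) S = 5.484 VA  (d) PF = 0.5428 (leading)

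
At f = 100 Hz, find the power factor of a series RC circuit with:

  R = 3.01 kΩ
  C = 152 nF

Step 1 — Angular frequency: ω = 2π·f = 2π·100 = 628.3 rad/s.
Step 2 — Component impedances:
  R: Z = R = 3010 Ω
  C: Z = 1/(jωC) = -j/(ω·C) = 0 - j1.047e+04 Ω
Step 3 — Series combination: Z_total = R + C = 3010 - j1.047e+04 Ω = 1.089e+04∠-74.0° Ω.
Step 4 — Power factor: PF = cos(φ) = Re(Z)/|Z| = 3010/10895 = 0.2763.
Step 5 — Type: Im(Z) = -1.047e+04 ⇒ leading (phase φ = -74.0°).

PF = 0.2763 (leading, φ = -74.0°)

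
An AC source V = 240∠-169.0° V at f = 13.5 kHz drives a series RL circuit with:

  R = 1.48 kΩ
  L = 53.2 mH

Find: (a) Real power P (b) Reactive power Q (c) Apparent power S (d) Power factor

Step 1 — Angular frequency: ω = 2π·f = 2π·1.35e+04 = 8.482e+04 rad/s.
Step 2 — Component impedances:
  R: Z = R = 1480 Ω
  L: Z = jωL = j·8.482e+04·0.0532 = 0 + j4513 Ω
Step 3 — Series combination: Z_total = R + L = 1480 + j4513 Ω = 4749∠71.8° Ω.
Step 4 — Source phasor: V = 240∠-169.0° V = -235.6 - j45.79 V.
Step 5 — Current: I = V / Z = -0.02462 + j0.04413 A = 0.05054∠119.2° A.
Step 6 — Complex power: S = V·I* = 3.78 + j11.52 VA.
Step 7 — Real power: P = Re(S) = 3.78 W.
Step 8 — Reactive power: Q = Im(S) = 11.52 VAR.
Step 9 — Apparent power: |S| = 12.13 VA.
Step 10 — Power factor: PF = P/|S| = 0.3116 (lagging).

(a) P = 3.78 W  (b) Q = 11.52 VAR  (c) S = 12.13 VA  (d) PF = 0.3116 (lagging)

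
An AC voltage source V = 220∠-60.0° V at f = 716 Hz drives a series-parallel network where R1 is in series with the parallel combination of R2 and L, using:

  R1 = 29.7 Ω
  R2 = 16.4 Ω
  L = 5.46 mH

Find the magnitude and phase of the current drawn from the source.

Step 1 — Angular frequency: ω = 2π·f = 2π·716 = 4499 rad/s.
Step 2 — Component impedances:
  R1: Z = R = 29.7 Ω
  R2: Z = R = 16.4 Ω
  L: Z = jωL = j·4499·0.00546 = 0 + j24.56 Ω
Step 3 — Parallel branch: R2 || L = 1/(1/R2 + 1/L) = 11.34 + j7.574 Ω.
Step 4 — Series with R1: Z_total = R1 + (R2 || L) = 41.04 + j7.574 Ω = 41.74∠10.5° Ω.
Step 5 — Source phasor: V = 220∠-60.0° V = 110 - j190.5 V.
Step 6 — Ohm's law: I = V / Z_total = (110 - j190.5) / (41.04 + j7.574) = 1.763 - j4.967 A.
Step 7 — Convert to polar: |I| = 5.271 A, ∠I = -70.5°.

I = 5.271∠-70.5° A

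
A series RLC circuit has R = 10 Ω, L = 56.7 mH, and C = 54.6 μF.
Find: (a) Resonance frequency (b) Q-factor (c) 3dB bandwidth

Step 1 — Resonance: ω₀ = 1/√(LC) = 1/√(0.0567·5.46e-05) = 568.3 rad/s.
Step 2 — f₀ = ω₀/(2π) = 90.45 Hz.
Step 3 — Series Q: Q = ω₀L/R = 568.3·0.0567/10 = 3.223.
Step 4 — Bandwidth: Δω = ω₀/Q = 176.4 rad/s; BW = Δω/(2π) = 28.07 Hz.

(a) f₀ = 90.45 Hz  (b) Q = 3.223  (c) BW = 28.07 Hz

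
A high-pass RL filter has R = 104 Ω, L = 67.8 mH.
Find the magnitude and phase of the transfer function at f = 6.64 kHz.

Step 1 — Angular frequency: ω = 2π·6640 = 4.172e+04 rad/s.
Step 2 — Transfer function: H(jω) = jωL/(R + jωL).
Step 3 — Numerator jωL = j·2829; denominator R + jωL = 104 + j2829.
Step 4 — H = 0.9987 + j0.03672.
Step 5 — Magnitude: |H| = 0.9993 (-0.0 dB); phase: φ = 2.1°.

|H| = 0.9993 (-0.0 dB), φ = 2.1°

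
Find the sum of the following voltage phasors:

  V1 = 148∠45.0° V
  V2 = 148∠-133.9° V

Step 1 — Convert each phasor to rectangular form:
  V1 = 148·(cos(45.0°) + j·sin(45.0°)) = 104.7 + j104.7 V
  V2 = 148·(cos(-133.9°) + j·sin(-133.9°)) = -102.6 - j106.6 V
Step 2 — Sum components: V_total = 2.028 - j1.99 V.
Step 3 — Convert to polar: |V_total| = 2.841 V, ∠V_total = -44.4°.

V_total = 2.841∠-44.4° V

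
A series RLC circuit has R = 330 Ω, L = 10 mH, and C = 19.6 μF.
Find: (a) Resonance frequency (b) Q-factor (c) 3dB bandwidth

Step 1 — Resonance: ω₀ = 1/√(LC) = 1/√(0.01·1.96e-05) = 2259 rad/s.
Step 2 — f₀ = ω₀/(2π) = 359.5 Hz.
Step 3 — Series Q: Q = ω₀L/R = 2259·0.01/330 = 0.06845.
Step 4 — Bandwidth: Δω = ω₀/Q = 3.3e+04 rad/s; BW = Δω/(2π) = 5252 Hz.

(a) f₀ = 359.5 Hz  (b) Q = 0.06845  (c) BW = 5252 Hz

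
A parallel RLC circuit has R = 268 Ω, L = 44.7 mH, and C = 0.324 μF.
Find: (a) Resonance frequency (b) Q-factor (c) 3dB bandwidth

Step 1 — Resonance: ω₀ = 1/√(LC) = 1/√(0.0447·3.24e-07) = 8309 rad/s.
Step 2 — f₀ = ω₀/(2π) = 1322 Hz.
Step 3 — Parallel Q: Q = R/(ω₀L) = 268/(8309·0.0447) = 0.7215.
Step 4 — Bandwidth: Δω = ω₀/Q = 1.152e+04 rad/s; BW = Δω/(2π) = 1833 Hz.

(a) f₀ = 1322 Hz  (b) Q = 0.7215  (c) BW = 1833 Hz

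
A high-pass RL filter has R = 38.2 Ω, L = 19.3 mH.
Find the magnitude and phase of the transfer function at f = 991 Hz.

Step 1 — Angular frequency: ω = 2π·991 = 6227 rad/s.
Step 2 — Transfer function: H(jω) = jωL/(R + jωL).
Step 3 — Numerator jωL = j·120.2; denominator R + jωL = 38.2 + j120.2.
Step 4 — H = 0.9082 + j0.2887.
Step 5 — Magnitude: |H| = 0.953 (-0.4 dB); phase: φ = 17.6°.

|H| = 0.953 (-0.4 dB), φ = 17.6°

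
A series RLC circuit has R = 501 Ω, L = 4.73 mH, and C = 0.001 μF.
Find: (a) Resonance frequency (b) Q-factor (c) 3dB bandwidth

Step 1 — Resonance: ω₀ = 1/√(LC) = 1/√(0.00473·1e-09) = 4.598e+05 rad/s.
Step 2 — f₀ = ω₀/(2π) = 7.318e+04 Hz.
Step 3 — Series Q: Q = ω₀L/R = 4.598e+05·0.00473/501 = 4.341.
Step 4 — Bandwidth: Δω = ω₀/Q = 1.059e+05 rad/s; BW = Δω/(2π) = 1.686e+04 Hz.

(a) f₀ = 7.318e+04 Hz  (b) Q = 4.341  (c) BW = 1.686e+04 Hz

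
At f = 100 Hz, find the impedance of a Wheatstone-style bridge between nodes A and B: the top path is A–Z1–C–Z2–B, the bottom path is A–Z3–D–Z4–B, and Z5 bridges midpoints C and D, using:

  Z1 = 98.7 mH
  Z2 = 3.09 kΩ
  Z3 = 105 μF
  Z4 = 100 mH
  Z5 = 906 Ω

Step 1 — Angular frequency: ω = 2π·f = 2π·100 = 628.3 rad/s.
Step 2 — Component impedances:
  Z1: Z = jωL = j·628.3·0.0987 = 0 + j62.02 Ω
  Z2: Z = R = 3090 Ω
  Z3: Z = 1/(jωC) = -j/(ω·C) = 0 - j15.16 Ω
  Z4: Z = jωL = j·628.3·0.1 = 0 + j62.83 Ω
  Z5: Z = R = 906 Ω
Step 3 — Bridge requires nodal analysis (the Z5 bridge couples midpoints C and D, so the two paths cannot be reduced to a simple series/parallel combination). Setting node B to ground and injecting 1 A at node A, the 3-node admittance system at A, C, D solves to V_A = Z_AB = 0.9889 + j47.66 Ω = 47.67∠88.8° Ω.

Z = 0.9889 + j47.66 Ω = 47.67∠88.8° Ω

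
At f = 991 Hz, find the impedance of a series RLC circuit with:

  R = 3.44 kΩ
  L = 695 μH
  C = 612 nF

Step 1 — Angular frequency: ω = 2π·f = 2π·991 = 6227 rad/s.
Step 2 — Component impedances:
  R: Z = R = 3440 Ω
  L: Z = jωL = j·6227·0.000695 = 0 + j4.328 Ω
  C: Z = 1/(jωC) = -j/(ω·C) = 0 - j262.4 Ω
Step 3 — Series combination: Z_total = R + L + C = 3440 - j258.1 Ω = 3450∠-4.3° Ω.

Z = 3440 - j258.1 Ω = 3450∠-4.3° Ω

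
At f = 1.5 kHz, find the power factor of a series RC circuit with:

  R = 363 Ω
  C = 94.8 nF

Step 1 — Angular frequency: ω = 2π·f = 2π·1500 = 9425 rad/s.
Step 2 — Component impedances:
  R: Z = R = 363 Ω
  C: Z = 1/(jωC) = -j/(ω·C) = 0 - j1119 Ω
Step 3 — Series combination: Z_total = R + C = 363 - j1119 Ω = 1177∠-72.0° Ω.
Step 4 — Power factor: PF = cos(φ) = Re(Z)/|Z| = 363/1176.6 = 0.3085.
Step 5 — Type: Im(Z) = -1119 ⇒ leading (phase φ = -72.0°).

PF = 0.3085 (leading, φ = -72.0°)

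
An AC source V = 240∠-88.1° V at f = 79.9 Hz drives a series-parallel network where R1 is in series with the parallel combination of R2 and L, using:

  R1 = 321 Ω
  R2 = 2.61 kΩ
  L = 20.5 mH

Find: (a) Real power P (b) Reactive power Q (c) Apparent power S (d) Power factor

Step 1 — Angular frequency: ω = 2π·f = 2π·79.9 = 502 rad/s.
Step 2 — Component impedances:
  R1: Z = R = 321 Ω
  R2: Z = R = 2610 Ω
  L: Z = jωL = j·502·0.0205 = 0 + j10.29 Ω
Step 3 — Parallel branch: R2 || L = 1/(1/R2 + 1/L) = 0.04058 + j10.29 Ω.
Step 4 — Series with R1: Z_total = R1 + (R2 || L) = 321 + j10.29 Ω = 321.2∠1.8° Ω.
Step 5 — Source phasor: V = 240∠-88.1° V = 7.957 - j239.9 V.
Step 6 — Current: I = V / Z = 0.0008338 - j0.7472 A = 0.7472∠-89.9° A.
Step 7 — Complex power: S = V·I* = 179.2 + j5.746 VA.
Step 8 — Real power: P = Re(S) = 179.2 W.
Step 9 — Reactive power: Q = Im(S) = 5.746 VAR.
Step 10 — Apparent power: |S| = 179.3 VA.
Step 11 — Power factor: PF = P/|S| = 0.9995 (lagging).

(a) P = 179.2 W  (b) Q = 5.746 VAR  (c) S = 179.3 VA  (d) PF = 0.9995 (lagging)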